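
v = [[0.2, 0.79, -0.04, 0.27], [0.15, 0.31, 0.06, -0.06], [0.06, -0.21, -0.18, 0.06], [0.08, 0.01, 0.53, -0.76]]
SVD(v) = [[-0.63, -0.66, -0.04, 0.41],[-0.10, -0.38, -0.43, -0.81],[-0.02, 0.28, -0.9, 0.34],[0.77, -0.58, -0.11, 0.24]] @ diag([1.0110897844437265, 0.8740045742468245, 0.1640446367386932, 0.001676050845305794]) @ [[-0.08, -0.51, 0.43, -0.74], [-0.25, -0.81, -0.41, 0.35], [-0.82, 0.13, 0.48, 0.27], [-0.5, 0.27, -0.65, -0.5]]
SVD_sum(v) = [[0.05, 0.33, -0.27, 0.47], [0.01, 0.05, -0.04, 0.07], [0.00, 0.01, -0.01, 0.01], [-0.06, -0.40, 0.33, -0.58]] + [[0.14, 0.46, 0.24, -0.2], [0.08, 0.27, 0.14, -0.12], [-0.06, -0.2, -0.1, 0.09], [0.13, 0.41, 0.21, -0.18]] + [[0.01, -0.0, -0.0, -0.00],[0.06, -0.01, -0.03, -0.02],[0.12, -0.02, -0.07, -0.04],[0.01, -0.0, -0.01, -0.0]] + [[-0.0, 0.00, -0.00, -0.0],  [0.00, -0.0, 0.00, 0.00],  [-0.0, 0.00, -0.0, -0.00],  [-0.0, 0.00, -0.0, -0.0]]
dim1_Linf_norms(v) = [0.79, 0.31, 0.21, 0.76]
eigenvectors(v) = [[0.9,0.5,0.55,-0.33], [0.44,-0.27,-0.14,0.1], [-0.05,0.65,-0.62,-0.03], [0.04,0.51,-0.54,0.94]]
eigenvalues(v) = [0.6, -0.0, -0.23, -0.8]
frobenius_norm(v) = 1.35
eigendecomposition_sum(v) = [[0.27, 0.68, 0.06, 0.03], [0.13, 0.34, 0.03, 0.01], [-0.01, -0.04, -0.00, -0.0], [0.01, 0.03, 0.0, 0.00]] + [[-0.0, 0.0, -0.00, -0.0], [0.0, -0.00, 0.0, 0.0], [-0.0, 0.0, -0.00, -0.0], [-0.00, 0.00, -0.0, -0.00]] + [[-0.07, 0.15, 0.14, -0.03], [0.02, -0.04, -0.04, 0.01], [0.07, -0.17, -0.16, 0.04], [0.07, -0.15, -0.14, 0.03]] + [[-0.0, -0.05, -0.23, 0.28],[0.0, 0.01, 0.07, -0.08],[-0.00, -0.0, -0.02, 0.02],[0.0, 0.13, 0.67, -0.8]]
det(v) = -0.00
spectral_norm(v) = 1.01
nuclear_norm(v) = 2.05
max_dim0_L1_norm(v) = 1.32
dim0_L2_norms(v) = [0.27, 0.87, 0.56, 0.81]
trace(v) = -0.43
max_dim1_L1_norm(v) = 1.38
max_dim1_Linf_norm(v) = 0.79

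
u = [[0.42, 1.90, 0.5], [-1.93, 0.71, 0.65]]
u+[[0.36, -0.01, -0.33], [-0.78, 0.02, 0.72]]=[[0.78, 1.89, 0.17], [-2.71, 0.73, 1.37]]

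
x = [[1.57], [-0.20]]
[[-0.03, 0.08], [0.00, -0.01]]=x@ [[-0.02, 0.05]]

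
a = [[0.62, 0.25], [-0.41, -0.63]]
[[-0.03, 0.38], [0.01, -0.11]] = a @[[-0.05, 0.74], [0.02, -0.30]]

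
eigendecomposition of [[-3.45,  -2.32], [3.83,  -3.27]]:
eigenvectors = [[(0.02-0.61j), 0.02+0.61j], [(-0.79+0j), (-0.79-0j)]]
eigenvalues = [(-3.36+2.98j), (-3.36-2.98j)]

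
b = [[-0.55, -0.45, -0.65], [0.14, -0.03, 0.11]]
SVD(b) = [[-0.99, 0.15], [0.15, 0.99]] @ diag([0.9733560038649335, 0.11259702367330668]) @ [[0.58,0.45,0.68], [0.52,-0.85,0.12]]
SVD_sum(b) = [[-0.56, -0.44, -0.65], [0.08, 0.06, 0.1]] + [[0.01, -0.01, 0.0], [0.06, -0.09, 0.01]]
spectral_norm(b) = 0.97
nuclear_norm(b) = 1.09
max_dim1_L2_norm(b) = 0.96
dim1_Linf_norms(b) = [0.65, 0.14]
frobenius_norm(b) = 0.98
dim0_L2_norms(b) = [0.57, 0.45, 0.66]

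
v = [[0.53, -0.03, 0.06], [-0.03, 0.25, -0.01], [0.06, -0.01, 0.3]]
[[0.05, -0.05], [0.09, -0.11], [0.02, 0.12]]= v@[[0.1, -0.16], [0.36, -0.43], [0.05, 0.42]]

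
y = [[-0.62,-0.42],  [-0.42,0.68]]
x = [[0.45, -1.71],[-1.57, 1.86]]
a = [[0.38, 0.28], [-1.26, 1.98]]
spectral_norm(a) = 2.35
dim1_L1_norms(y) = [1.04, 1.1]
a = y @ x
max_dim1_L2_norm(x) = 2.43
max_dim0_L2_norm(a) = 2.0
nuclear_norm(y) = 1.55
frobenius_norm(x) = 3.01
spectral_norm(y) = 0.80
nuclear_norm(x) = 3.57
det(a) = 1.11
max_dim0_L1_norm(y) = 1.1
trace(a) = 2.36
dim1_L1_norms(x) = [2.16, 3.43]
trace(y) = 0.06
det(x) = -1.85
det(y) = -0.60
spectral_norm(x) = 2.94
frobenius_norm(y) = 1.10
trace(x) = 2.31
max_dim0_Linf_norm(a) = 1.98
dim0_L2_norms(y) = [0.75, 0.8]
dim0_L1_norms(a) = [1.64, 2.26]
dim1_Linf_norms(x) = [1.71, 1.86]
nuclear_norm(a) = 2.82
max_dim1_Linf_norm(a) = 1.98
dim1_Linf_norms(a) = [0.38, 1.98]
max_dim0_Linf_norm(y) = 0.68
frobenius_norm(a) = 2.39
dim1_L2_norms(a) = [0.47, 2.35]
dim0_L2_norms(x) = [1.63, 2.53]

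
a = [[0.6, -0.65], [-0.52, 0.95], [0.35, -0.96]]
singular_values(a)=[1.71, 0.26]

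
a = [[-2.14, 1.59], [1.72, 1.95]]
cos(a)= [[-0.90, 0.03], [0.03, -0.83]]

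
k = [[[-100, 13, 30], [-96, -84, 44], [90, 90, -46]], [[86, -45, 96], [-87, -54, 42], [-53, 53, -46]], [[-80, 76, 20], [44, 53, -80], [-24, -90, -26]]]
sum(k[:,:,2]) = 34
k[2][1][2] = -80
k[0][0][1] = 13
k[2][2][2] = -26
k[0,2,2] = -46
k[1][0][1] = -45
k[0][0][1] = 13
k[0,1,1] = -84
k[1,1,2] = 42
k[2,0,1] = 76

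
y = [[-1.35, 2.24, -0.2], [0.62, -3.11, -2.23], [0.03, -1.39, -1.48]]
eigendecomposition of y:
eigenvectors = [[0.52,  -0.96,  -0.80], [-0.78,  -0.00,  -0.45], [-0.36,  -0.26,  0.4]]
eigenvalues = [-4.55, -1.39, 0.0]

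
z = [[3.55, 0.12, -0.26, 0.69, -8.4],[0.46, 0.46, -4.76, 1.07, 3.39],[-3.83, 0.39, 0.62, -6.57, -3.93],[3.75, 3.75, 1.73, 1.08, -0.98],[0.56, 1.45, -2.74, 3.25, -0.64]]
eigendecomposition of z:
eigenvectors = [[-0.57+0.00j, (-0.57-0j), -0.04+0.20j, -0.04-0.20j, 0.63+0.00j],[0.30+0.44j, (0.3-0.44j), 0.61+0.00j, 0.61-0.00j, -0.01+0.00j],[(0.06-0.48j), (0.06+0.48j), 0.16-0.54j, (0.16+0.54j), (0.34+0j)],[-0.07+0.18j, (-0.07-0.18j), (-0.28-0.42j), (-0.28+0.42j), (-0.44+0j)],[0.14+0.31j, 0.14-0.31j, (0.06+0.11j), 0.06-0.11j, 0.54+0.00j]]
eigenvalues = [(5.72+3.98j), (5.72-3.98j), (-1.01+4.21j), (-1.01-4.21j), (-4.34+0j)]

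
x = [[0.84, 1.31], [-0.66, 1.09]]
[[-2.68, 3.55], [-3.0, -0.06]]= x@[[0.57, 2.22], [-2.41, 1.29]]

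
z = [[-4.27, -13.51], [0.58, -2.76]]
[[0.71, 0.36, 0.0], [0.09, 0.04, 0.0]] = z@ [[-0.04, -0.02, -0.0],[-0.04, -0.02, -0.0]]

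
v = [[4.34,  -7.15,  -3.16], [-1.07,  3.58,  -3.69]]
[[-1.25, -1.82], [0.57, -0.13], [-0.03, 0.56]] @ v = [[-3.48,2.42,10.67],  [2.61,-4.54,-1.32],  [-0.73,2.22,-1.97]]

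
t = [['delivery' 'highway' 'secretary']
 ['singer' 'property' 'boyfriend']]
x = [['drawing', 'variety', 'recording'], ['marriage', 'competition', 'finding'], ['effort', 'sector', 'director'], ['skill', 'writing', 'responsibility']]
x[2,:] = ['effort', 'sector', 'director']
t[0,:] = ['delivery', 'highway', 'secretary']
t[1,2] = 'boyfriend'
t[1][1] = 'property'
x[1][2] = 'finding'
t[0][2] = 'secretary'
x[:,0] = ['drawing', 'marriage', 'effort', 'skill']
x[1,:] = ['marriage', 'competition', 'finding']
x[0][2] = 'recording'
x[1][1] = 'competition'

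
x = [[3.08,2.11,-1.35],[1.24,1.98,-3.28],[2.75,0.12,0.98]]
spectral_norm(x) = 5.47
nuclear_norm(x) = 9.11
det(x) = -7.26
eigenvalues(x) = [(3.25+2.24j), (3.25-2.24j), (-0.47+0j)]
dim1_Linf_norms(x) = [3.08, 3.28, 2.75]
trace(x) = 6.04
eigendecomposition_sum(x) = [[1.59+0.45j, 1.02-0.88j, -0.72+1.72j], [0.49+1.29j, 1.10+0.25j, -1.52+0.36j], [(1.29-0.67j), 0.13-1.18j, 0.56+1.54j]] + [[1.59-0.45j, 1.02+0.88j, (-0.72-1.72j)],[(0.49-1.29j), (1.1-0.25j), (-1.52-0.36j)],[(1.29+0.67j), 0.13+1.18j, (0.56-1.54j)]] + [[(-0.1-0j), 0.08+0.00j, 0.09-0.00j],[(0.27+0j), -0.22-0.00j, (-0.25+0j)],[0.16+0.00j, -0.13-0.00j, -0.15+0.00j]]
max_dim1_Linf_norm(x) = 3.28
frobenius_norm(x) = 6.37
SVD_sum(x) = [[2.64, 2.01, -2.03], [2.43, 1.85, -1.86], [0.96, 0.73, -0.74]] + [[0.52, -0.13, 0.55], [-1.25, 0.3, -1.32], [1.72, -0.42, 1.83]] + [[-0.08, 0.23, 0.13], [0.06, -0.17, -0.09], [0.07, -0.19, -0.11]]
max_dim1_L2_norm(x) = 4.03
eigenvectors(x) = [[-0.64+0.00j, -0.64-0.00j, -0.30+0.00j],[-0.31-0.43j, -0.31+0.43j, 0.82+0.00j],[-0.41+0.38j, -0.41-0.38j, 0.50+0.00j]]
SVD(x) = [[-0.71, 0.24, -0.66], [-0.65, -0.57, 0.5], [-0.26, 0.79, 0.56]] @ diag([5.467545971960621, 3.2329645624486183, 0.41058638853304175]) @ [[-0.68, -0.52, 0.52], [0.68, -0.17, 0.72], [0.28, -0.84, -0.46]]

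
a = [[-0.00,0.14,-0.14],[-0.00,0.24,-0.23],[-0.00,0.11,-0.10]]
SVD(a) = [[0.48, 0.69, 0.55], [0.80, -0.09, -0.59], [0.36, -0.72, 0.59]] @ diag([0.4144482350570178, 0.005714932906251978, -0.0]) @ [[0.00, 0.72, -0.69],  [-0.0, -0.69, -0.72],  [1.00, 0.00, 0.0]]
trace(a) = 0.14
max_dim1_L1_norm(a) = 0.47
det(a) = 0.00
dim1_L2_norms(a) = [0.2, 0.33, 0.15]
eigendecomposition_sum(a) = [[-0.00, 0.00, -0.00], [-0.0, -0.0, -0.0], [-0.00, -0.00, -0.00]] + [[0.00,0.14,-0.14], [0.0,0.25,-0.25], [0.00,0.12,-0.12]] + [[0.00,-0.0,0.0], [0.0,-0.01,0.02], [0.00,-0.01,0.02]]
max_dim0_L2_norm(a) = 0.3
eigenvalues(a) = [-0.0, 0.13, 0.01]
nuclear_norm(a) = 0.42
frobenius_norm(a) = 0.41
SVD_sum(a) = [[0.0, 0.14, -0.14], [0.0, 0.24, -0.23], [0.0, 0.11, -0.10]] + [[0.00,-0.00,-0.0], [0.0,0.00,0.0], [0.00,0.00,0.00]] + [[-0.0, -0.00, -0.00], [0.00, -0.00, -0.00], [-0.00, -0.0, -0.0]]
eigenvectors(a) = [[1.00,  0.45,  0.0], [0.0,  0.80,  0.71], [0.00,  0.38,  0.71]]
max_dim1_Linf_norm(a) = 0.24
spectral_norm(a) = 0.41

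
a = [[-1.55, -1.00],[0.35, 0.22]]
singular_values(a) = [1.89, 0.0]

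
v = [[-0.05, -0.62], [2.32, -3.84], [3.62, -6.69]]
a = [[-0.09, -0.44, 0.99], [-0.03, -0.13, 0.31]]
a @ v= [[2.57, -4.88], [0.82, -1.56]]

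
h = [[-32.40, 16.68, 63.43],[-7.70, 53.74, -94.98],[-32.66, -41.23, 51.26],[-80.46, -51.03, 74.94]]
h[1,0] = -7.7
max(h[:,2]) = 74.94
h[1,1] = 53.74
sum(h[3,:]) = -56.55000000000001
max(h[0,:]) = 63.43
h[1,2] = -94.98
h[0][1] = 16.68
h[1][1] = 53.74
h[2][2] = 51.26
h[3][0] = -80.46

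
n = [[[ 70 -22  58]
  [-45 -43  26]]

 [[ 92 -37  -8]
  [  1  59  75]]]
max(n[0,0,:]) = 70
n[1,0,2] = -8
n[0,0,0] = 70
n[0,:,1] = [-22, -43]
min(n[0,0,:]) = -22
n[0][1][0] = -45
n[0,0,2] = 58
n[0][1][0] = -45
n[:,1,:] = [[-45, -43, 26], [1, 59, 75]]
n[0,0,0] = 70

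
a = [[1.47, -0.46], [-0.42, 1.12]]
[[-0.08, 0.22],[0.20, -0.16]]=a @ [[0.00, 0.12], [0.18, -0.1]]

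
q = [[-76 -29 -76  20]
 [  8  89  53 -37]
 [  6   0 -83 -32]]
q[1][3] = -37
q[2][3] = -32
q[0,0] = -76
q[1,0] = 8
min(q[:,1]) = -29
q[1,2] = 53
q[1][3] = -37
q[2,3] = -32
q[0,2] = -76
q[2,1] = 0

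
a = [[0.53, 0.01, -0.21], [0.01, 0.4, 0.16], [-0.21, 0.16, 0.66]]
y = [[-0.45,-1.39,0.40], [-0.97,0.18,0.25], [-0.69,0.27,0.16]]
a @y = [[-0.1, -0.79, 0.18], [-0.5, 0.10, 0.13], [-0.52, 0.50, 0.06]]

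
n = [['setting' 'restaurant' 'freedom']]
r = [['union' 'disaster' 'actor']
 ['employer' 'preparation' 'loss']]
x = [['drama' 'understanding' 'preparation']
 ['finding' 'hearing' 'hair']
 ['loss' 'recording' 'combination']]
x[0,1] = 'understanding'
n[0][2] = 'freedom'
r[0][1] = 'disaster'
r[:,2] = ['actor', 'loss']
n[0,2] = 'freedom'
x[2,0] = 'loss'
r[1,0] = 'employer'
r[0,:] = ['union', 'disaster', 'actor']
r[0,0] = 'union'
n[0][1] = 'restaurant'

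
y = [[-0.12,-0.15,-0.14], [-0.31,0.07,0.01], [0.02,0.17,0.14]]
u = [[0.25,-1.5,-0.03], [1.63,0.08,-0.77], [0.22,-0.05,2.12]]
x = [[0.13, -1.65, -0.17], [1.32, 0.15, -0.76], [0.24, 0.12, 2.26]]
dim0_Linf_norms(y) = [0.31, 0.17, 0.14]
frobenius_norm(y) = 0.45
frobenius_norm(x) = 3.21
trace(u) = 2.45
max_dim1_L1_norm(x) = 2.62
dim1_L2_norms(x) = [1.66, 1.53, 2.28]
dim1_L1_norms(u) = [1.78, 2.48, 2.39]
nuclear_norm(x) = 5.38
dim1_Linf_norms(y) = [0.15, 0.31, 0.17]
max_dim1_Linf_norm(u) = 2.12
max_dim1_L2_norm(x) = 2.28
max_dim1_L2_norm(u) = 2.13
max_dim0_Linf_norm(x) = 2.26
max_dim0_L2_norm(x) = 2.39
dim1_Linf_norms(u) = [1.5, 1.63, 2.12]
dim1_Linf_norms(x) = [1.65, 1.32, 2.26]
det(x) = 5.26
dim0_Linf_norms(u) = [1.63, 1.5, 2.12]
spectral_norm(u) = 2.31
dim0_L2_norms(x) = [1.35, 1.66, 2.39]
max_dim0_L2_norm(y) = 0.33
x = u + y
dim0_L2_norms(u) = [1.66, 1.5, 2.26]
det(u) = 5.47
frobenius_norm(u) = 3.18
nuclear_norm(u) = 5.40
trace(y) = 0.09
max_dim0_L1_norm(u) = 2.92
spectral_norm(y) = 0.34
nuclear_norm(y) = 0.64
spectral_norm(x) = 2.42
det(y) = 0.00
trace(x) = 2.54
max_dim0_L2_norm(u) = 2.26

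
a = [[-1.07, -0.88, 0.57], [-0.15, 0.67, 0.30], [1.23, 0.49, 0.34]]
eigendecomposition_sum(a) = [[(-1.2+0j), (-0.56-0j), (0.44-0j)], [(-0.19+0j), -0.09-0.00j, 0.07-0.00j], [0.81-0.00j, (0.38+0j), -0.30+0.00j]] + [[(0.07+0.16j), -0.16+0.09j, 0.06+0.25j], [0.02-0.35j, 0.38-0.02j, (0.12-0.53j)], [(0.21-0.03j), 0.05+0.22j, (0.32+0.01j)]] + [[0.07-0.16j, (-0.16-0.09j), 0.06-0.25j], [(0.02+0.35j), (0.38+0.02j), 0.12+0.53j], [(0.21+0.03j), (0.05-0.22j), (0.32-0.01j)]]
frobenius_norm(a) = 2.16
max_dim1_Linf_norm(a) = 1.23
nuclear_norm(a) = 3.34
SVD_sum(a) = [[-1.18, -0.78, 0.12], [0.18, 0.12, -0.02], [1.05, 0.69, -0.11]] + [[-0.07, 0.14, 0.16], [-0.22, 0.41, 0.49], [-0.05, 0.08, 0.1]] + [[0.19, -0.24, 0.28], [-0.11, 0.14, -0.17], [0.23, -0.29, 0.35]]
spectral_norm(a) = 1.91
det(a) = -0.97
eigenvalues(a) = [(-1.59+0j), (0.77+0.14j), (0.77-0.14j)]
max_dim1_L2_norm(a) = 1.5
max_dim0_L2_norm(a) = 1.64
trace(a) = -0.06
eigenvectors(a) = [[(0.82+0j), (-0.34+0.17j), (-0.34-0.17j)], [(0.13+0j), (0.79+0j), 0.79-0.00j], [(-0.56+0j), 0.08+0.46j, (0.08-0.46j)]]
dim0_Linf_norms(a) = [1.23, 0.88, 0.57]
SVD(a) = [[-0.74, 0.31, -0.59], [0.11, 0.93, 0.35], [0.66, 0.19, -0.73]] @ diag([1.9136685813275849, 0.7247360457867352, 0.6977322013330582]) @ [[0.83, 0.55, -0.09], [-0.33, 0.61, 0.72], [-0.45, 0.57, -0.69]]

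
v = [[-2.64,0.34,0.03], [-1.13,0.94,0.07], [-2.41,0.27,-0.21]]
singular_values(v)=[3.82, 0.76, 0.17]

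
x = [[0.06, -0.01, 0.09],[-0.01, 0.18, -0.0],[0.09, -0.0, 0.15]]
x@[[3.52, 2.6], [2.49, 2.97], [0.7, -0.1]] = [[0.25,  0.12], [0.41,  0.51], [0.42,  0.22]]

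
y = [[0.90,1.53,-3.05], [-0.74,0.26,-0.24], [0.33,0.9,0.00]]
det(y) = 2.366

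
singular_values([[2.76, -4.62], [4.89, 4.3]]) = [6.7, 5.14]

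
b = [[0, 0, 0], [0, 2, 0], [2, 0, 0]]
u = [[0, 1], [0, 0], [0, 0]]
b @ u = [[0, 0], [0, 0], [0, 2]]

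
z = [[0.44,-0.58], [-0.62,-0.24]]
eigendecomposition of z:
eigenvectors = [[0.86,0.49], [-0.52,0.87]]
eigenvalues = [0.79, -0.59]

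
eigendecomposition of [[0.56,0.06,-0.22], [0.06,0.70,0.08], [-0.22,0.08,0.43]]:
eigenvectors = [[-0.58, 0.81, 0.07], [0.21, 0.07, 0.97], [-0.78, -0.59, 0.21]]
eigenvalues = [0.24, 0.72, 0.72]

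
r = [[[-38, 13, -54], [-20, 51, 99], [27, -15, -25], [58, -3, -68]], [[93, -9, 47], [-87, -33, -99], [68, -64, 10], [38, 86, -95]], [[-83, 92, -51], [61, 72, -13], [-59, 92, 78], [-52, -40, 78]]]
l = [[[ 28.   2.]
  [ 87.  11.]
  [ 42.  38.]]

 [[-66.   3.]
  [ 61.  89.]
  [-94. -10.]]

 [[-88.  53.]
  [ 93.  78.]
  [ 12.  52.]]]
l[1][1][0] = 61.0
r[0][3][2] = -68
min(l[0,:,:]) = 2.0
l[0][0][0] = 28.0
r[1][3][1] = 86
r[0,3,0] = 58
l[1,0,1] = 3.0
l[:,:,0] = [[28.0, 87.0, 42.0], [-66.0, 61.0, -94.0], [-88.0, 93.0, 12.0]]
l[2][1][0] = 93.0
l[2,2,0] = 12.0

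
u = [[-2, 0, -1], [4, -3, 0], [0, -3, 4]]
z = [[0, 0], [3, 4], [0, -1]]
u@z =[[0, 1], [-9, -12], [-9, -16]]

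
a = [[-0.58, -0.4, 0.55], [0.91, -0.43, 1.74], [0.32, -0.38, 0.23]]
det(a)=-0.580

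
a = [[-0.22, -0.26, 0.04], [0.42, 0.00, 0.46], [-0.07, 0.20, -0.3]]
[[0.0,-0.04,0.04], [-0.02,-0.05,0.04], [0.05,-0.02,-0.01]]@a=[[-0.02, 0.01, -0.03], [-0.02, 0.01, -0.04], [-0.02, -0.02, -0.0]]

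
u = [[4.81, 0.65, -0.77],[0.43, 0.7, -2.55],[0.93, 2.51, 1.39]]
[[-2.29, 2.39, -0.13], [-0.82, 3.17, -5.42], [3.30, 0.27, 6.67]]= u @ [[-0.55,0.25,0.21],[1.21,0.59,1.20],[0.56,-1.04,2.49]]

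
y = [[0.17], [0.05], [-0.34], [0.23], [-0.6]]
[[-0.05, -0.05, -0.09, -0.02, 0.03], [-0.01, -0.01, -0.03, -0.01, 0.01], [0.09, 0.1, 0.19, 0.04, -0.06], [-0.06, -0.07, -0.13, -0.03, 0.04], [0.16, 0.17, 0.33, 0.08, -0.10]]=y @ [[-0.27, -0.29, -0.55, -0.13, 0.17]]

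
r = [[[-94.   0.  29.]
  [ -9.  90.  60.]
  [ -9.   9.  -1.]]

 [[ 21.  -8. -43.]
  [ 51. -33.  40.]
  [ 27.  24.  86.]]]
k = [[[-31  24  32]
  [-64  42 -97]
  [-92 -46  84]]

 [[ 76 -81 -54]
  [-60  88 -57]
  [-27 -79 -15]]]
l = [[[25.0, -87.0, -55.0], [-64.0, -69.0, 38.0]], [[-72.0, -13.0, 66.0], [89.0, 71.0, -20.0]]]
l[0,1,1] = -69.0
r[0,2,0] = -9.0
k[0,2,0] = -92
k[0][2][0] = -92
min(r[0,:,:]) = -94.0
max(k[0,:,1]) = 42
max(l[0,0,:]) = 25.0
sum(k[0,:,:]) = -148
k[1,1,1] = 88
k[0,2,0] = -92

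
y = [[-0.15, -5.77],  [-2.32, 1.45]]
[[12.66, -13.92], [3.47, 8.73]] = y@ [[-2.82, -2.22], [-2.12, 2.47]]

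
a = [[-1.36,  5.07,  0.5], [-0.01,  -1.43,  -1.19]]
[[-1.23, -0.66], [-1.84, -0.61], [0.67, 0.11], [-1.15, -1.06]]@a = [[1.68, -5.29, 0.17], [2.51, -8.46, -0.19], [-0.91, 3.24, 0.2], [1.57, -4.31, 0.69]]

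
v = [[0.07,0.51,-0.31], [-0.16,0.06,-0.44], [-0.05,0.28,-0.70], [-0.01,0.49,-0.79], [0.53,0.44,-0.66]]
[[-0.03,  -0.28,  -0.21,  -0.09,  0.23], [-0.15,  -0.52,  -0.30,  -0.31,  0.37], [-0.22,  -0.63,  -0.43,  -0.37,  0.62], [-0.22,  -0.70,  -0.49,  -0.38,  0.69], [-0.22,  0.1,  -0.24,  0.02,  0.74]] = v @[[-0.07, 1.29, 0.33, 0.61, 0.33],[0.18, -0.31, -0.13, 0.05, -0.19],[0.39, 0.68, 0.54, 0.50, -0.99]]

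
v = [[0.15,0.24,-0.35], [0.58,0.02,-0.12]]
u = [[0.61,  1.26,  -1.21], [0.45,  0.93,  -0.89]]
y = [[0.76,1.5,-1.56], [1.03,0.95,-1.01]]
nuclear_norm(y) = 3.26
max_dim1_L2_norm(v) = 0.59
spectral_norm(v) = 0.66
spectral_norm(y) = 2.84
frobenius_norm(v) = 0.74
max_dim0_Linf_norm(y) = 1.56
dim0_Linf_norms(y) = [1.03, 1.5, 1.56]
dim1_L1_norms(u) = [3.08, 2.27]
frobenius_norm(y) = 2.87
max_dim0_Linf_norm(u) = 1.26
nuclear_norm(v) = 1.01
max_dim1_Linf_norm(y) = 1.56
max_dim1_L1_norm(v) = 0.74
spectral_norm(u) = 2.30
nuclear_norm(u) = 2.30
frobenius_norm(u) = 2.30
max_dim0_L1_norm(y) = 2.57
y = u + v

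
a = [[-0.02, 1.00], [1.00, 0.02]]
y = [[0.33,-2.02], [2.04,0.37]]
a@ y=[[2.03, 0.41],[0.37, -2.01]]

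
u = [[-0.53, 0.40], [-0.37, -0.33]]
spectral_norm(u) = 0.68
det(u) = 0.32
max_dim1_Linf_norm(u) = 0.53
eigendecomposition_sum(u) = [[-0.26+0.13j,(0.2+0.23j)], [-0.19-0.21j,-0.16+0.24j]] + [[-0.26-0.13j, (0.2-0.23j)], [(-0.19+0.21j), (-0.16-0.24j)]]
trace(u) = -0.86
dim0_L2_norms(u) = [0.65, 0.52]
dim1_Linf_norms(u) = [0.53, 0.37]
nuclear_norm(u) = 1.15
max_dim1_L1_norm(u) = 0.93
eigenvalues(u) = [(-0.43+0.37j), (-0.43-0.37j)]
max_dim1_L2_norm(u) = 0.66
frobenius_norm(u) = 0.83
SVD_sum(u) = [[-0.59, 0.28],  [-0.18, 0.08]] + [[0.06, 0.12], [-0.19, -0.41]]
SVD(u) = [[-0.96, -0.29], [-0.29, 0.96]] @ diag([0.6782885611115433, 0.47605107694997634]) @ [[0.9,  -0.43], [-0.43,  -0.90]]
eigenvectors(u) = [[(0.72+0j), (0.72-0j)], [(0.18+0.67j), 0.18-0.67j]]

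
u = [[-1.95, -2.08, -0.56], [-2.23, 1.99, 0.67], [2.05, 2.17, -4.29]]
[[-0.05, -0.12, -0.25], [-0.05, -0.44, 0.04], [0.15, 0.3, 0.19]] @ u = [[-0.15,-0.68,1.02], [1.16,-0.68,-0.44], [-0.57,0.70,-0.70]]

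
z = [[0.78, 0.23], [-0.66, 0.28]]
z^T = [[0.78, -0.66],[0.23, 0.28]]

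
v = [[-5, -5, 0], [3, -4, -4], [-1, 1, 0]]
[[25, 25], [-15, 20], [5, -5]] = v @ [[-5, 0], [0, -5], [0, 0]]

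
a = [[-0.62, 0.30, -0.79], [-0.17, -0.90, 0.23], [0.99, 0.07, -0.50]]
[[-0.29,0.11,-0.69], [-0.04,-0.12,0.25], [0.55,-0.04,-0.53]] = a @ [[0.53, -0.07, -0.07], [-0.07, 0.14, -0.03], [-0.07, -0.03, 0.92]]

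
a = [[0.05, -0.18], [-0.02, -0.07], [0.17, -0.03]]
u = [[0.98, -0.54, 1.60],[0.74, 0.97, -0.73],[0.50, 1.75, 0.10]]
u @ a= [[0.33, -0.19], [-0.11, -0.18], [0.01, -0.22]]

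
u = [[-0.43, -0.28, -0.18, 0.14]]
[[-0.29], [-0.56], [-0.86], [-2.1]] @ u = [[0.12,0.08,0.05,-0.04],  [0.24,0.16,0.1,-0.08],  [0.37,0.24,0.15,-0.12],  [0.90,0.59,0.38,-0.29]]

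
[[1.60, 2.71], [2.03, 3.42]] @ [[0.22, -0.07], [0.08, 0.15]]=[[0.57,  0.29],[0.72,  0.37]]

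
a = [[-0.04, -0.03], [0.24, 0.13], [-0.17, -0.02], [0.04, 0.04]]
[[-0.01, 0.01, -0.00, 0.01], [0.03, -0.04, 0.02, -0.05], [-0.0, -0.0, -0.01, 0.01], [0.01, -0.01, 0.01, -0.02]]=a @ [[-0.03, 0.05, 0.05, 0.00], [0.32, -0.42, 0.09, -0.40]]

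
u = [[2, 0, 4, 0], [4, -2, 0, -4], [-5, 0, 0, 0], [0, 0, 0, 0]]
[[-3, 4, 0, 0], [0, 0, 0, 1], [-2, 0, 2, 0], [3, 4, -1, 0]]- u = [[-5, 4, -4, 0], [-4, 2, 0, 5], [3, 0, 2, 0], [3, 4, -1, 0]]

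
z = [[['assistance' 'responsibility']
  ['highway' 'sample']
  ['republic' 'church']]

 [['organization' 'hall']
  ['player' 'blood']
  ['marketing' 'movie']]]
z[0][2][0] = 'republic'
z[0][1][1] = 'sample'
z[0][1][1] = 'sample'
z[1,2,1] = 'movie'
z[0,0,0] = 'assistance'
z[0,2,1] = 'church'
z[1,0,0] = 'organization'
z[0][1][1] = 'sample'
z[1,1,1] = 'blood'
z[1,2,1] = 'movie'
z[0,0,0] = 'assistance'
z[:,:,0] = [['assistance', 'highway', 'republic'], ['organization', 'player', 'marketing']]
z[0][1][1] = 'sample'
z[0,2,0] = 'republic'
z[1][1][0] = 'player'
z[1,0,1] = 'hall'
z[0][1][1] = 'sample'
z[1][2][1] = 'movie'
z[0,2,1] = 'church'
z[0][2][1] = 'church'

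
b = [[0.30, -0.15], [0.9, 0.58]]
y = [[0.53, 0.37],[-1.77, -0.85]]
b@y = [[0.42, 0.24],[-0.55, -0.16]]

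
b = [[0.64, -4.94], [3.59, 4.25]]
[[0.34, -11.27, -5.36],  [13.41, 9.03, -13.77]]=b@[[3.31, -0.16, -4.44], [0.36, 2.26, 0.51]]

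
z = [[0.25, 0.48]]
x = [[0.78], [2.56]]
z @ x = [[1.42]]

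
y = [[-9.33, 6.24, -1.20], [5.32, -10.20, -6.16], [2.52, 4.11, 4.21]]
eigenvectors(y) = [[0.72+0.00j, (0.33-0.3j), (0.33+0.3j)], [(-0.69+0j), (0.5-0.3j), (0.5+0.3j)], [(0.05+0j), (-0.68+0j), (-0.68-0j)]]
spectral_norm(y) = 16.26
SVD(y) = [[-0.60, -0.66, 0.45], [0.78, -0.36, 0.51], [-0.18, 0.66, 0.73]] @ diag([16.259384052387194, 8.570470665953149, 0.9276652418914918]) @ [[0.57,-0.77,-0.3], [0.69,0.26,0.67], [0.44,0.59,-0.68]]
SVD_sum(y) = [[-5.56,7.45,2.91], [7.23,-9.70,-3.78], [-1.69,2.27,0.88]] + [[-3.95, -1.46, -3.82], [-2.12, -0.78, -2.05], [3.91, 1.44, 3.79]] + [[0.18, 0.25, -0.28], [0.21, 0.28, -0.32], [0.3, 0.40, -0.46]]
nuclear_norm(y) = 25.76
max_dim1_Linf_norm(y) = 10.2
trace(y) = -15.32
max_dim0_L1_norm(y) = 20.55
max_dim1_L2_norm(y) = 13.05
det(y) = -129.27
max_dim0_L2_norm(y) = 12.64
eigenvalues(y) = [(-15.34+0j), (0.01+2.9j), (0.01-2.9j)]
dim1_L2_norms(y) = [11.29, 13.05, 6.4]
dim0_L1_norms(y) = [17.17, 20.55, 11.57]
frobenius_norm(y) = 18.40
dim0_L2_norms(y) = [11.03, 12.64, 7.56]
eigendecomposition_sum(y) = [[-7.91+0.00j, (7.98-0j), 2.03-0.00j],  [(7.51-0j), (-7.58+0j), (-1.93+0j)],  [(-0.56+0j), 0.56-0.00j, 0.14-0.00j]] + [[-0.71+0.71j, (-0.87+0.76j), (-1.61+0.2j)], [(-1.1+0.71j), -1.31+0.74j, -2.12-0.17j], [1.54-0.06j, (1.77+0.05j), 2.03+1.46j]] + [[-0.71-0.71j, -0.87-0.76j, (-1.61-0.2j)], [-1.10-0.71j, -1.31-0.74j, -2.12+0.17j], [(1.54+0.06j), 1.77-0.05j, (2.03-1.46j)]]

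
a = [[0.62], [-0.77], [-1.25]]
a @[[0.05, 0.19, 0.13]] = [[0.03, 0.12, 0.08], [-0.04, -0.15, -0.10], [-0.06, -0.24, -0.16]]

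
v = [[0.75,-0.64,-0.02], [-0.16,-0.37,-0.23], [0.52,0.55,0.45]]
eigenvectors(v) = [[-0.76, 0.31, 0.34], [0.21, 0.38, 0.48], [-0.62, -0.87, -0.81]]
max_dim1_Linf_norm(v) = 0.75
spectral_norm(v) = 1.01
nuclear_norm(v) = 1.98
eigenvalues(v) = [0.91, 0.02, -0.1]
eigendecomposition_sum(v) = [[0.72, -0.31, 0.12], [-0.2, 0.08, -0.03], [0.59, -0.25, 0.10]] + [[0.01, -0.05, -0.03], [0.01, -0.06, -0.03], [-0.02, 0.13, 0.07]] + [[0.02, -0.28, -0.12], [0.03, -0.39, -0.17], [-0.05, 0.67, 0.28]]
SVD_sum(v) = [[0.19, -0.70, -0.26], [0.09, -0.34, -0.12], [-0.13, 0.48, 0.17]] + [[0.56, 0.06, 0.24], [-0.25, -0.03, -0.11], [0.65, 0.07, 0.27]] + [[0.0,0.00,-0.00], [-0.00,-0.0,0.0], [-0.00,-0.00,0.0]]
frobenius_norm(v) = 1.40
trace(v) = 0.83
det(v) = -0.00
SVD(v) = [[-0.77,0.63,-0.12],  [-0.37,-0.28,0.88],  [0.52,0.73,0.45]] @ diag([1.0058095370491347, 0.9755226474641608, 0.0016551330823650979]) @ [[-0.24,0.91,0.33], [0.92,0.10,0.39], [-0.32,-0.40,0.86]]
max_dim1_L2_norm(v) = 0.99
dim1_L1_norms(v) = [1.41, 0.76, 1.52]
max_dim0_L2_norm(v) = 0.93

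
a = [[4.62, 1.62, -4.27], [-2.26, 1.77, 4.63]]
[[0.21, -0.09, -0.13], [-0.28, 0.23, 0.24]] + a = [[4.83, 1.53, -4.4],[-2.54, 2.00, 4.87]]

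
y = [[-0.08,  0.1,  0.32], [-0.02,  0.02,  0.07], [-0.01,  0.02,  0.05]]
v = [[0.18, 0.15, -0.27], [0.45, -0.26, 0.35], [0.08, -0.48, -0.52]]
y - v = [[-0.26, -0.05, 0.59], [-0.47, 0.28, -0.28], [-0.09, 0.5, 0.57]]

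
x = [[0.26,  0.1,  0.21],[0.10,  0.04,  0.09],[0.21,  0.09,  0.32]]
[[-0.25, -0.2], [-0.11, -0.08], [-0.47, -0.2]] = x @ [[0.39, -0.52], [0.21, -0.11], [-1.78, -0.24]]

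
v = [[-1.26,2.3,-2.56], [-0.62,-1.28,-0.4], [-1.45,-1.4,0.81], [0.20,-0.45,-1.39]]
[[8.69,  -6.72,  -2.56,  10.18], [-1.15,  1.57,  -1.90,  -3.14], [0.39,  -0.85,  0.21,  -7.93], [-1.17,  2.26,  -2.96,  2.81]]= v @ [[-2.49, 2.42, -0.01, 1.65], [2.17, -2.22, 0.92, 2.46], [-0.22, -0.56, 1.83, -2.58]]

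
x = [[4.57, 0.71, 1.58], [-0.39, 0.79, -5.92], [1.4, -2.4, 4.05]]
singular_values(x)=[7.93, 4.27, 1.63]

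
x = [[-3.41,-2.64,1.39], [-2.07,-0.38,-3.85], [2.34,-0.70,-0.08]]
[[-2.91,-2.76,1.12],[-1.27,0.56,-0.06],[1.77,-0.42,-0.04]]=x @ [[0.77, 0.06, -0.09], [0.06, 0.83, -0.26], [-0.09, -0.26, 0.09]]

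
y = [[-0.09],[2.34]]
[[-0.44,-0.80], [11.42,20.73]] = y@[[4.88,8.86]]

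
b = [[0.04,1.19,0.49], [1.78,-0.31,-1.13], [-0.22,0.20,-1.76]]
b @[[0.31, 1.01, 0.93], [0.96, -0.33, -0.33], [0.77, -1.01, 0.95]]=[[1.53, -0.85, 0.11], [-0.62, 3.04, 0.68], [-1.23, 1.49, -1.94]]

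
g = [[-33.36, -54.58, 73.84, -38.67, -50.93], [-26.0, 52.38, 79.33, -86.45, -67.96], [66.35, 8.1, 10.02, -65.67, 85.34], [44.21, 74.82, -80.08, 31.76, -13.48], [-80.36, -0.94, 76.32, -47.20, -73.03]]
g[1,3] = -86.45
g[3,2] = -80.08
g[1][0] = -26.0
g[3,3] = 31.76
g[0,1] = -54.58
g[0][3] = -38.67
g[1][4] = -67.96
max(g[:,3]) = 31.76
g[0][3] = -38.67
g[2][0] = 66.35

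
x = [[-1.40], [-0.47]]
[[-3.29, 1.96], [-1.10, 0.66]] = x@[[2.35, -1.4]]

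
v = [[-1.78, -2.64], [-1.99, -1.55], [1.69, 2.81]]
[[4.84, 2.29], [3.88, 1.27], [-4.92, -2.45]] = v @ [[-1.1, 0.08],[-1.09, -0.92]]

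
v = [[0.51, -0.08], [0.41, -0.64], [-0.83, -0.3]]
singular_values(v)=[1.06, 0.71]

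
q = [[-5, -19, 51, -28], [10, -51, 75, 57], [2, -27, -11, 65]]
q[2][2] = -11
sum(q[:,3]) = 94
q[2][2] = -11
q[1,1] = -51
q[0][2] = 51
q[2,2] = -11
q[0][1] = -19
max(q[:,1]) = -19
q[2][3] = 65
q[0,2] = 51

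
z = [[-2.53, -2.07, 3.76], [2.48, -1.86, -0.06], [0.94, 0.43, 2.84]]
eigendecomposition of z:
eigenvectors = [[(-0.19+0.65j), (-0.19-0.65j), (0.47+0j)], [0.73+0.00j, 0.73-0.00j, (0.21+0j)], [(0.02-0.11j), (0.02+0.11j), (0.86+0j)]]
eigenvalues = [(-2.5+2.21j), (-2.5-2.21j), (3.46+0j)]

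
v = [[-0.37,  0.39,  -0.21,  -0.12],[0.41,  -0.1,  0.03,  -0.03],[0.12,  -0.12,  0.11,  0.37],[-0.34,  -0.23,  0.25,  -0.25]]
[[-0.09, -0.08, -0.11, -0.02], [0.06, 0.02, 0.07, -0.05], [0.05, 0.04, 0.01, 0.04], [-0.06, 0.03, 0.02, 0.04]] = v@[[0.12, 0.03, 0.11, -0.15], [-0.21, -0.09, -0.2, -0.22], [-0.2, 0.12, -0.02, -0.14], [0.08, 0.03, -0.06, 0.12]]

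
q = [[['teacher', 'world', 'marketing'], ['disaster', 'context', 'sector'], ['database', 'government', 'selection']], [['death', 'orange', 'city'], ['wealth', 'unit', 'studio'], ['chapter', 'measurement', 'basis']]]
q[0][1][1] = 'context'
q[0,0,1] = 'world'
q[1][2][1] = 'measurement'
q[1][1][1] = 'unit'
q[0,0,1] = 'world'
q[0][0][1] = 'world'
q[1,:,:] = [['death', 'orange', 'city'], ['wealth', 'unit', 'studio'], ['chapter', 'measurement', 'basis']]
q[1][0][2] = 'city'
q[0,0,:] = ['teacher', 'world', 'marketing']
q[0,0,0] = 'teacher'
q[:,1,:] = [['disaster', 'context', 'sector'], ['wealth', 'unit', 'studio']]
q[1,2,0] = 'chapter'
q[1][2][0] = 'chapter'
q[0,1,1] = 'context'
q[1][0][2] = 'city'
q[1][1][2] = 'studio'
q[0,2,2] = 'selection'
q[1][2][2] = 'basis'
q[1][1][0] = 'wealth'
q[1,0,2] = 'city'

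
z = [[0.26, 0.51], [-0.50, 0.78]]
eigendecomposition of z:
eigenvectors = [[(0.71+0j), (0.71-0j)], [(0.36+0.6j), 0.36-0.60j]]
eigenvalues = [(0.52+0.43j), (0.52-0.43j)]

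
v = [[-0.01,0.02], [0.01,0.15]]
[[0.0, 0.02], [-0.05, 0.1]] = v @ [[-0.78, -0.2], [-0.25, 0.71]]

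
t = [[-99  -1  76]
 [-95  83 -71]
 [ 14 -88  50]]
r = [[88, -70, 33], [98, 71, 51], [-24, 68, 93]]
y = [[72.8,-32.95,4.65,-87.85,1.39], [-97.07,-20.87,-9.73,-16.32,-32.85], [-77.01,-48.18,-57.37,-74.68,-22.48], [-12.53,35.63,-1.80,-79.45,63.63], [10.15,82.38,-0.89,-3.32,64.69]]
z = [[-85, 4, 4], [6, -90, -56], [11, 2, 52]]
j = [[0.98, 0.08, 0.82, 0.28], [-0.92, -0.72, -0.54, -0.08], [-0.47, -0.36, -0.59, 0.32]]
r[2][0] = -24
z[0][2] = 4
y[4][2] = -0.89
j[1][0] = -0.923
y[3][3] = -79.45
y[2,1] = -48.18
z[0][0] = -85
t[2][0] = 14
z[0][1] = 4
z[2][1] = 2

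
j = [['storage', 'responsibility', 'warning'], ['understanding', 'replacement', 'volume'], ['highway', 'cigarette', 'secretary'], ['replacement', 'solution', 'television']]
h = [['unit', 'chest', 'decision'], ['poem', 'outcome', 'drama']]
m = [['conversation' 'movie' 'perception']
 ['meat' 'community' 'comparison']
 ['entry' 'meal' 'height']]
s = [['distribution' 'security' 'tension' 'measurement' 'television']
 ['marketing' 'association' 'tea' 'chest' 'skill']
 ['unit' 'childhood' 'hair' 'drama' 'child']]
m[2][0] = 'entry'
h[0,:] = ['unit', 'chest', 'decision']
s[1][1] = 'association'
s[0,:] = ['distribution', 'security', 'tension', 'measurement', 'television']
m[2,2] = 'height'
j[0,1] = 'responsibility'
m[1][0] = 'meat'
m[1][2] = 'comparison'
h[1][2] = 'drama'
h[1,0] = 'poem'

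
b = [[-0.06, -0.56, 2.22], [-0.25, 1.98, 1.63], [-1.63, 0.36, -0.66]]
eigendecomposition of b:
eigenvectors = [[-0.74+0.00j, (-0.74-0j), 0.08+0.00j], [-0.27+0.18j, (-0.27-0.18j), -0.98+0.00j], [(0.08-0.58j), 0.08+0.58j, -0.16+0.00j]]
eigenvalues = [(-0.51+1.88j), (-0.51-1.88j), (2.27+0j)]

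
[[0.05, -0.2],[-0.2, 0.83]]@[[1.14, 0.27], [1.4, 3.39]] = [[-0.22, -0.66], [0.93, 2.76]]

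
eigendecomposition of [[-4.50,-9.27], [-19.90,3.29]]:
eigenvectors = [[-0.67, 0.46], [-0.74, -0.89]]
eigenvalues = [-14.73, 13.52]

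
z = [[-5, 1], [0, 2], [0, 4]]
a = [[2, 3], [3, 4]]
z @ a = [[-7, -11], [6, 8], [12, 16]]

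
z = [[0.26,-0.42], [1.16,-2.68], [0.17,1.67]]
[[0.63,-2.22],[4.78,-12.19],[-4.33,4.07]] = z @ [[-1.52, -3.95], [-2.44, 2.84]]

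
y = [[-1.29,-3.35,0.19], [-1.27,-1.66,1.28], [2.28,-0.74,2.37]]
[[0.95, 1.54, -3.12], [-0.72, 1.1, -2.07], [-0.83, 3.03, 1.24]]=y @[[0.34, 0.53, 0.78], [-0.46, -0.63, 0.63], [-0.82, 0.57, -0.03]]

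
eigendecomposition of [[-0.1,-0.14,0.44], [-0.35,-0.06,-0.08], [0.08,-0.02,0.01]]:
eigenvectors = [[-0.61, 0.63, -0.05], [0.75, 0.77, 0.95], [-0.26, -0.1, 0.3]]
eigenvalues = [0.26, -0.34, -0.07]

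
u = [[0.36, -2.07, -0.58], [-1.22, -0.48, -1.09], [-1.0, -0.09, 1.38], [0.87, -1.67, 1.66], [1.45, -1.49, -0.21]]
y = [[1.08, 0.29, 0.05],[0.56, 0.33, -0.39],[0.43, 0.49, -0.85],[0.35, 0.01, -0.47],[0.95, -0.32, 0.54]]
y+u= [[1.44, -1.78, -0.53],[-0.66, -0.15, -1.48],[-0.57, 0.40, 0.53],[1.22, -1.66, 1.19],[2.40, -1.81, 0.33]]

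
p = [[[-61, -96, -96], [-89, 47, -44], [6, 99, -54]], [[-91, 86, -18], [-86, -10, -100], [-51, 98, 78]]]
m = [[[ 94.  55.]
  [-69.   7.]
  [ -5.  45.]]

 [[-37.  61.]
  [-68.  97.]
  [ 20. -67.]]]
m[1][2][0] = 20.0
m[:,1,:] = [[-69.0, 7.0], [-68.0, 97.0]]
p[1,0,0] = -91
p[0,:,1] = [-96, 47, 99]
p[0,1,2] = -44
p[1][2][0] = -51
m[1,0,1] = 61.0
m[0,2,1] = 45.0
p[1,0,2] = -18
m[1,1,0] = -68.0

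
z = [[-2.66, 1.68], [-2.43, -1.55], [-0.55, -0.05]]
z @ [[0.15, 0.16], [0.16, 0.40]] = [[-0.13, 0.25],[-0.61, -1.01],[-0.09, -0.11]]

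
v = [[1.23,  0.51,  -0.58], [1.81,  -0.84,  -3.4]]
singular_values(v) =[4.07, 1.06]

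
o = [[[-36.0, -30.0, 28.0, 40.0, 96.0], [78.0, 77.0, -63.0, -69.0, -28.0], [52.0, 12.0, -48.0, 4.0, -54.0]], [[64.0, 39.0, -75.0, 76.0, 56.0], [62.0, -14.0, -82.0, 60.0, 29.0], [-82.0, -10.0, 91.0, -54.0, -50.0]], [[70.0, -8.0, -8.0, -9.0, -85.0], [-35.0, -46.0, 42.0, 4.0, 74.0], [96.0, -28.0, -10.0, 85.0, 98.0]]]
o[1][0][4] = 56.0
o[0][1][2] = -63.0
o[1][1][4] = 29.0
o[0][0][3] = 40.0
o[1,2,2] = 91.0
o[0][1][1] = 77.0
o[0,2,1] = 12.0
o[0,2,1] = 12.0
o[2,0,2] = -8.0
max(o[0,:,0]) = 78.0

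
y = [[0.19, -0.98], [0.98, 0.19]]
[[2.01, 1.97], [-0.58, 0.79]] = y @ [[-0.19, 1.15], [-2.09, -1.79]]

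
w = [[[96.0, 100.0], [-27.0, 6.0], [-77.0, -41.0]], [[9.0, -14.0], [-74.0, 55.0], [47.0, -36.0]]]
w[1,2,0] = 47.0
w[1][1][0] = -74.0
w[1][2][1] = -36.0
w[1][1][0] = -74.0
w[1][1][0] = -74.0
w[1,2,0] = 47.0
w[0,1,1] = 6.0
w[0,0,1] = 100.0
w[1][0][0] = 9.0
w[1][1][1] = 55.0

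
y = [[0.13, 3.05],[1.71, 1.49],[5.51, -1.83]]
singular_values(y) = [5.98, 3.53]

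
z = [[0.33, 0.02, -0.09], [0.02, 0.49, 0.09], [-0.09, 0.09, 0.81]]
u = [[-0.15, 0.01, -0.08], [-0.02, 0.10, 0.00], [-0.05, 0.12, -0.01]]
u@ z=[[-0.04, -0.01, -0.05], [-0.0, 0.05, 0.01], [-0.01, 0.06, 0.01]]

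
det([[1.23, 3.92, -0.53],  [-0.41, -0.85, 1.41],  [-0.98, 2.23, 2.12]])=-7.167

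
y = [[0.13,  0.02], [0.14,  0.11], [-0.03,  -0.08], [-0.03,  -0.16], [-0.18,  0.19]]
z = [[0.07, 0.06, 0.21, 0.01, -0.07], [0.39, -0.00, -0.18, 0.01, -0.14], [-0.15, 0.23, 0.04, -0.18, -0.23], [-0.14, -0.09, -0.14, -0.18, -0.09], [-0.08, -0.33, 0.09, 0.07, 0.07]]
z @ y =[[0.02, -0.02], [0.08, -0.01], [0.06, 0.0], [-0.01, 0.01], [-0.07, -0.04]]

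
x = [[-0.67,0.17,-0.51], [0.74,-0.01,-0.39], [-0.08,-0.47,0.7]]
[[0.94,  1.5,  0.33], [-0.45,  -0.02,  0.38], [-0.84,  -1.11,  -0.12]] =x@[[-0.78, -0.94, -0.04],[1.38, -0.06, -1.26],[-0.36, -1.73, -1.02]]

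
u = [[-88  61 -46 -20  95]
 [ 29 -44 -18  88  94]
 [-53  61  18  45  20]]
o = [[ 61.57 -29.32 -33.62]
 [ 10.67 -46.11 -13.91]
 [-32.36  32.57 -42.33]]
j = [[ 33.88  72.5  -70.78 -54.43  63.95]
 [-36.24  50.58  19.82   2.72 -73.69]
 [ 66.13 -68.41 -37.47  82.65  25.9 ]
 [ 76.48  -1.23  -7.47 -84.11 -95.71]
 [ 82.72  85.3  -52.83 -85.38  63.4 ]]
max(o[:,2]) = -13.91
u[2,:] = [-53, 61, 18, 45, 20]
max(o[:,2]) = -13.91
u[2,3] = 45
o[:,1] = [-29.32, -46.11, 32.57]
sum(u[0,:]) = 2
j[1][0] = -36.24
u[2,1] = 61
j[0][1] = 72.5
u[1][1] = -44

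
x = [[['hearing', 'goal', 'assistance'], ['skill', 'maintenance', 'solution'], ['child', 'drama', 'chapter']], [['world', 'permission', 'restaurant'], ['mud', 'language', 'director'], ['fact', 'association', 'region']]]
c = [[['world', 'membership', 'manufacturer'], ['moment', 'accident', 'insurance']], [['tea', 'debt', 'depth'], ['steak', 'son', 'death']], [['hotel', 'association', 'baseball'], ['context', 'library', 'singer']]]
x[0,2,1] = 'drama'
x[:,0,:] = [['hearing', 'goal', 'assistance'], ['world', 'permission', 'restaurant']]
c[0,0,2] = 'manufacturer'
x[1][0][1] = 'permission'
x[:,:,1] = [['goal', 'maintenance', 'drama'], ['permission', 'language', 'association']]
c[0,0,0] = 'world'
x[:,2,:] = [['child', 'drama', 'chapter'], ['fact', 'association', 'region']]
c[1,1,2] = 'death'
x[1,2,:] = ['fact', 'association', 'region']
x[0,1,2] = 'solution'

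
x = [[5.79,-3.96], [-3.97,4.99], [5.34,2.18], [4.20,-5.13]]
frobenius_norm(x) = 12.93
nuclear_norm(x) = 17.17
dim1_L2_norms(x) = [7.01, 6.38, 5.77, 6.63]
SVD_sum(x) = [[5.46, -4.37], [-4.86, 3.88], [2.20, -1.75], [5.06, -4.05]] + [[0.33, 0.41],[0.89, 1.11],[3.14, 3.93],[-0.86, -1.08]]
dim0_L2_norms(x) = [9.77, 8.46]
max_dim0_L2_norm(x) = 9.77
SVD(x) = [[-0.6, -0.1], [0.53, -0.26], [-0.24, -0.93], [-0.55, 0.25]] @ diag([11.726738161544947, 5.43830967218358]) @ [[-0.78, 0.62], [-0.62, -0.78]]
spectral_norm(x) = 11.73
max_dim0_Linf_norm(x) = 5.79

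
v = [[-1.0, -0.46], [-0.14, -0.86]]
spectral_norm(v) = 1.25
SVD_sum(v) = [[-0.76, -0.72], [-0.50, -0.47]] + [[-0.24, 0.26], [0.36, -0.39]]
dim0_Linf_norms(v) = [1.0, 0.86]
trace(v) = -1.86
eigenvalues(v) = [-1.19, -0.67]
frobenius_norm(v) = 1.40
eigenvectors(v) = [[-0.92, 0.81], [-0.39, -0.59]]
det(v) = 0.80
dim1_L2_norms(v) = [1.1, 0.87]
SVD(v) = [[-0.83,  -0.55],  [-0.55,  0.83]] @ diag([1.2517215114820737, 0.6356046394520992]) @ [[0.73,0.69], [0.69,-0.73]]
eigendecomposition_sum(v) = [[-0.76,-1.04],[-0.32,-0.44]] + [[-0.24, 0.58],[0.18, -0.42]]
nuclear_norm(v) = 1.89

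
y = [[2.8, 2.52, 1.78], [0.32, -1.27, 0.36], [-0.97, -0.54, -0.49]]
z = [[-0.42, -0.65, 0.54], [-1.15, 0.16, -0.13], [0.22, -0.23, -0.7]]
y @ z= [[-3.68, -1.83, -0.06], [1.41, -0.49, 0.09], [0.92, 0.66, -0.11]]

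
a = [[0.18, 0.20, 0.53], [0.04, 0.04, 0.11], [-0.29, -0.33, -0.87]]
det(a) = 0.000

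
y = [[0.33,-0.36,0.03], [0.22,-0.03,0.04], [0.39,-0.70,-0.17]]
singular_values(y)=[0.95, 0.22, 0.06]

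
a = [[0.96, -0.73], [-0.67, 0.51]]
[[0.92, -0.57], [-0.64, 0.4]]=a@[[0.75, -0.27], [-0.27, 0.42]]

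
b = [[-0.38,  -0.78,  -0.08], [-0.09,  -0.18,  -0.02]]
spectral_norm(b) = 0.89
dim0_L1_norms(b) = [0.47, 0.96, 0.1]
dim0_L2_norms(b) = [0.39, 0.8, 0.08]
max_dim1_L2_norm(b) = 0.87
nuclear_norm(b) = 0.90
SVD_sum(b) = [[-0.38, -0.78, -0.08],[-0.09, -0.18, -0.02]] + [[0.00, -0.00, 0.0],[-0.00, 0.0, -0.00]]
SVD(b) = [[-0.97,-0.23], [-0.23,0.97]] @ diag([0.8944797095017968, 0.0024595303578493865]) @ [[0.44, 0.89, 0.09], [-0.72, 0.41, -0.57]]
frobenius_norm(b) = 0.89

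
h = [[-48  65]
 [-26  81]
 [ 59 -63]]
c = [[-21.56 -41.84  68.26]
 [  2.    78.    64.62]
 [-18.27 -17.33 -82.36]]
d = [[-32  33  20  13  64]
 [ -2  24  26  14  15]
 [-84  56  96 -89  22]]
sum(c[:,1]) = 18.83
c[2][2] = -82.36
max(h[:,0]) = 59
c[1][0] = 2.0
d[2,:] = [-84, 56, 96, -89, 22]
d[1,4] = 15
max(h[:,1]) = 81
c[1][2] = 64.62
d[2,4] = 22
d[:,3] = [13, 14, -89]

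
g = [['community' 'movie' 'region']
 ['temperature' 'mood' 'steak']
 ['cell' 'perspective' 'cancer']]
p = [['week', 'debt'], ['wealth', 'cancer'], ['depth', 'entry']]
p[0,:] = ['week', 'debt']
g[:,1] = ['movie', 'mood', 'perspective']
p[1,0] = 'wealth'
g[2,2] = 'cancer'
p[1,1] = 'cancer'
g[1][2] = 'steak'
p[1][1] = 'cancer'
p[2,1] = 'entry'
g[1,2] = 'steak'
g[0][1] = 'movie'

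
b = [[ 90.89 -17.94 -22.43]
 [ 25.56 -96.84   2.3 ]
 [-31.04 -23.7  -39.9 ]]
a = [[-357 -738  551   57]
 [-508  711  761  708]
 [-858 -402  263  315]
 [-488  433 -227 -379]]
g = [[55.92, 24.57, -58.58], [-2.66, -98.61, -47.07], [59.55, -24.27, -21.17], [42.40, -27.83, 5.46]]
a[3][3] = -379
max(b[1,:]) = 25.56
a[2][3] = 315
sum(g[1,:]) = -148.34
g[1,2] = -47.07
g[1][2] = -47.07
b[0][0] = 90.89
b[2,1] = -23.7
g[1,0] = -2.66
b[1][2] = 2.3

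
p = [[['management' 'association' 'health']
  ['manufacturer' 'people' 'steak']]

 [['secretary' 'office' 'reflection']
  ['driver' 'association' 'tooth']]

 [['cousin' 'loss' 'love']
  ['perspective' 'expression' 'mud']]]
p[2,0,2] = 'love'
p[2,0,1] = 'loss'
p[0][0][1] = 'association'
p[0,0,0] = 'management'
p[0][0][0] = 'management'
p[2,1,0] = 'perspective'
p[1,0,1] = 'office'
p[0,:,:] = [['management', 'association', 'health'], ['manufacturer', 'people', 'steak']]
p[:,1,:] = [['manufacturer', 'people', 'steak'], ['driver', 'association', 'tooth'], ['perspective', 'expression', 'mud']]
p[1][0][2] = 'reflection'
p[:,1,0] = ['manufacturer', 'driver', 'perspective']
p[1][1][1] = 'association'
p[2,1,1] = 'expression'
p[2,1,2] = 'mud'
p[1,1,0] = 'driver'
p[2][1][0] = 'perspective'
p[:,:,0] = [['management', 'manufacturer'], ['secretary', 'driver'], ['cousin', 'perspective']]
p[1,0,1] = 'office'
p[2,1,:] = ['perspective', 'expression', 'mud']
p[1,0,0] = 'secretary'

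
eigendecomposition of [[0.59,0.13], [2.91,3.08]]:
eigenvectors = [[-0.67,  -0.05],[0.74,  -1.0]]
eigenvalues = [0.45, 3.22]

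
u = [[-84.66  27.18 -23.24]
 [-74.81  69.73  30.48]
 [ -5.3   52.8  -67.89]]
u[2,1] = 52.8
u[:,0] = [-84.66, -74.81, -5.3]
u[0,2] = -23.24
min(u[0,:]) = -84.66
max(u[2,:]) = 52.8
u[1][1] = 69.73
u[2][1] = 52.8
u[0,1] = 27.18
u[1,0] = -74.81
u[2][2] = -67.89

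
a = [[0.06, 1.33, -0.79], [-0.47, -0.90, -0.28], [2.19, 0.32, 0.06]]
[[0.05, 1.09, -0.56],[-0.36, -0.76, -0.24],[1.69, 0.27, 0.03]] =a@ [[0.77, 0.0, -0.01], [0.00, 0.84, 0.03], [-0.01, 0.03, 0.76]]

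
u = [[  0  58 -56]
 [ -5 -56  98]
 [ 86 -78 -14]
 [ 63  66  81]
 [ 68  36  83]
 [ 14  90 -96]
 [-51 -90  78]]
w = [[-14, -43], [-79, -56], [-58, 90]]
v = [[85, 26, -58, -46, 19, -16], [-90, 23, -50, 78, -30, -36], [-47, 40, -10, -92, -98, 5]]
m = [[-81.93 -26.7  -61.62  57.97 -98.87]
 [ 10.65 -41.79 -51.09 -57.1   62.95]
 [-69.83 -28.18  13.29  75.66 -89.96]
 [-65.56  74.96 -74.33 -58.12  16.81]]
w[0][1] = -43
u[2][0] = 86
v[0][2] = -58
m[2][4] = -89.96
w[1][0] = -79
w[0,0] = -14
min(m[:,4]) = -98.87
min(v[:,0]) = -90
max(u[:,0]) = 86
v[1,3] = 78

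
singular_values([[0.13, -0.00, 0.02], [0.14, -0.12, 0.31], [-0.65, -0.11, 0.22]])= [0.7, 0.37, 0.0]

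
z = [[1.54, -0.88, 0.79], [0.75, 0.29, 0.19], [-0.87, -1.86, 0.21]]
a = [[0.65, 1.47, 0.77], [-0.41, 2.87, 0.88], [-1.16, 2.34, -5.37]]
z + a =[[2.19, 0.59, 1.56], [0.34, 3.16, 1.07], [-2.03, 0.48, -5.16]]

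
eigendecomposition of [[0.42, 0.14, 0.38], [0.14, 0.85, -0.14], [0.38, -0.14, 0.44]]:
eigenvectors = [[-0.7, 0.7, -0.14], [0.23, 0.03, -0.97], [0.68, 0.71, 0.18]]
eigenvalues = [0.0, 0.81, 0.9]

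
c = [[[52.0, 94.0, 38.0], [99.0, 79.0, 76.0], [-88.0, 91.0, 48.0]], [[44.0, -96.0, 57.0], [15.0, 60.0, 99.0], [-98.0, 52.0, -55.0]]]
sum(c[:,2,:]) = -50.0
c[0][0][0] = 52.0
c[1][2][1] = 52.0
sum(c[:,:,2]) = 263.0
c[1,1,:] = [15.0, 60.0, 99.0]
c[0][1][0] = 99.0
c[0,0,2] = 38.0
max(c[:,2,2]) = 48.0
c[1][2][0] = -98.0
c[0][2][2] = 48.0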